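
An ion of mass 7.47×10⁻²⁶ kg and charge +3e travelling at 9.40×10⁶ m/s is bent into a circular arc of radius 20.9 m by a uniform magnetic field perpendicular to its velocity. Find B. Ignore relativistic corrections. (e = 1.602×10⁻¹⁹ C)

From |q|vB = mv²/r, B = mv/(|q|r).
B = (7.47×10⁻²⁶)(9.40×10⁶)/((4.806×10⁻¹⁹)(20.9)) ≈ 0.0699 T.

B ≈ 0.0699 T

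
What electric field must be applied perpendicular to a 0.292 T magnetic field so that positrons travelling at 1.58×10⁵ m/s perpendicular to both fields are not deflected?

For straight-line motion qE = qvB, so E = vB.
E = 1.58×10⁵ × 0.292 = 4.61×10⁴ V/m.

E = 4.61×10⁴ V/m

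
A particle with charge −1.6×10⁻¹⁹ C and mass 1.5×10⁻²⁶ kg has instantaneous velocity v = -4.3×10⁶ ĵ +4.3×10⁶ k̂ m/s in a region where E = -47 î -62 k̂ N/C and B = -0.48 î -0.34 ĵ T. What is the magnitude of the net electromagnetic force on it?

v×B = (1.46×10⁶, -2.06×10⁶, -2.06×10⁶) N/C.
E + v×B = (1.46×10⁶, -2.06×10⁶, -2.06×10⁶) N/C.
F = q(E + v×B) = (−1.6×10⁻¹⁹ C)·(1.46×10⁶, -2.06×10⁶, -2.06×10⁶) = (-2.34×10⁻¹³, 3.30×10⁻¹³, 3.30×10⁻¹³) N.
|F| = 5.22×10⁻¹³ N.

|F| ≈ 5.22×10⁻¹³ N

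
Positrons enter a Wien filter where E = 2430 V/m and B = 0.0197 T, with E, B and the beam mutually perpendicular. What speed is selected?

For undeflected motion the electric and magnetic forces balance: qE = qvB.
v = E/B = 2430/0.0197 = 1.23×10⁵ m/s.

v = 1.23×10⁵ m/s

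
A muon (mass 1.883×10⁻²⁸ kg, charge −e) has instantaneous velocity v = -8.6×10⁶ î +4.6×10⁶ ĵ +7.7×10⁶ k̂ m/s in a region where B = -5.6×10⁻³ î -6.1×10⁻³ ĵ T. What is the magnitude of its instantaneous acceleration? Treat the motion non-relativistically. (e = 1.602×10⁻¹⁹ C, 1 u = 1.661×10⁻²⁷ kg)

v×B = (4.70×10⁴, -4.31×10⁴, 7.82×10⁴) N/C.
F = q v×B = (−1.602×10⁻¹⁹ C)·(4.70×10⁴, -4.31×10⁴, 7.82×10⁴) = (-7.52×10⁻¹⁵, 6.91×10⁻¹⁵, -1.25×10⁻¹⁴) N.
|a| = |F|/m = 1.617×10⁻¹⁴/1.883×10⁻²⁸ ≈ 8.59×10¹³ m/s².

|a| ≈ 8.59×10¹³ m/s²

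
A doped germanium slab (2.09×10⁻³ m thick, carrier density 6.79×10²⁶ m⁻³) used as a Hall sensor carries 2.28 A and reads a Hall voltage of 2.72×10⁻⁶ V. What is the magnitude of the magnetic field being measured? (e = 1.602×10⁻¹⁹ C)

B ≈ 0.271 T

From V_H = IB/(n e t), B = V_H n e t / I.
B = (2.72×10⁻⁶)(6.79×10²⁶)(1.602×10⁻¹⁹)(2.09×10⁻³)/2.28 ≈ 0.271 T.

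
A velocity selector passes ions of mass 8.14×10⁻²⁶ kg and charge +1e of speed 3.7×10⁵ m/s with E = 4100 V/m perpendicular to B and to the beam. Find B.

Balance of forces in the selector: qE = qvB ⇒ B = E/v.
B = 4100/3.7×10⁵ = 0.011 T.

B = 0.011 T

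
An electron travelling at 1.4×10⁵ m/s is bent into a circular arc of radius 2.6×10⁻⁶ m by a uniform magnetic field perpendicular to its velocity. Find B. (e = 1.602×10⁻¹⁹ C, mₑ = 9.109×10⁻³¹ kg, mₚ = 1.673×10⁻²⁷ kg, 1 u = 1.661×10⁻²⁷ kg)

From |q|vB = mv²/r, B = mv/(|q|r).
B = (9.109×10⁻³¹)(1.4×10⁵)/((1.602×10⁻¹⁹)(2.6×10⁻⁶)) ≈ 0.31 T.

B ≈ 0.31 T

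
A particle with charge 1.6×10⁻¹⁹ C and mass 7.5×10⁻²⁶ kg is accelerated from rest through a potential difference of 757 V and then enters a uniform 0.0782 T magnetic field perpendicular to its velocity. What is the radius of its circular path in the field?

Acceleration: |q|V = ½mv² ⇒ v = √(2|q|V/m) = √(2·1.6×10⁻¹⁹·757/7.5×10⁻²⁶) ≈ 5.683×10⁴ m/s.
In the field: r = mv/(|q|B) = (7.5×10⁻²⁶)(5.683×10⁴)/((1.6×10⁻¹⁹)(0.0782)) ≈ 0.341 m.

r ≈ 0.341 m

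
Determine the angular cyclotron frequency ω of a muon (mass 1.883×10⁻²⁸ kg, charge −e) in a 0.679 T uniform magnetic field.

ω = |q|B/m.
ω = (1.602×10⁻¹⁹)(0.679)/1.883×10⁻²⁸ ≈ 5.78×10⁸ rad/s.

ω ≈ 5.78×10⁸ rad/s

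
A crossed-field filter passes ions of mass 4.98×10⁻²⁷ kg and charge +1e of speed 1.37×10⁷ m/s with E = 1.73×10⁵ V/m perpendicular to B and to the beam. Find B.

Balance of forces in the selector: qE = qvB ⇒ B = E/v.
B = 1.73×10⁵/1.37×10⁷ = 0.0126 T.

B = 0.0126 T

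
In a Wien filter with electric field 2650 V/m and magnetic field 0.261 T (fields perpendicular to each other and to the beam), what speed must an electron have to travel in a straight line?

For undeflected motion the electric and magnetic forces balance: qE = qvB.
v = E/B = 2650/0.261 = 1.02×10⁴ m/s.

v = 1.02×10⁴ m/s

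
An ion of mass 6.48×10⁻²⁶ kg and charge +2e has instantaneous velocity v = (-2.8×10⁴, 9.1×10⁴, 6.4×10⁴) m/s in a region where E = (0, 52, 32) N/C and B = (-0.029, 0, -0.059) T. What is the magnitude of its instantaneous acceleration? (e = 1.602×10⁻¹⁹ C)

|a| ≈ 3.42×10¹⁰ m/s²

v×B = (-5370, -3510, 2640) N/C.
E + v×B = (-5370, -3460, 2670) N/C.
F = q(E + v×B) = (3.204×10⁻¹⁹ C)·(-5370, -3460, 2670) = (-1.72×10⁻¹⁵, -1.11×10⁻¹⁵, 8.56×10⁻¹⁶) N.
|a| = |F|/m = 2.218×10⁻¹⁵/6.48×10⁻²⁶ ≈ 3.42×10¹⁰ m/s².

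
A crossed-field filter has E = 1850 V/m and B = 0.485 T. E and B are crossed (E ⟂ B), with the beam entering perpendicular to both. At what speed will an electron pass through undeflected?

Zero net Lorentz force requires |qE| = |q v×B|, i.e. E = vB.
v = E/B = 1850/0.485 = 3810 m/s.
The result is independent of the particle's charge and mass.

v = 3810 m/s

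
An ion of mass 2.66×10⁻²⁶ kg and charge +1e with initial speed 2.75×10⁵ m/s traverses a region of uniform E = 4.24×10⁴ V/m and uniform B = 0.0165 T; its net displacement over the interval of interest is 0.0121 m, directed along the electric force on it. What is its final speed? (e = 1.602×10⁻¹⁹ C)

B does no work; ΔKE = |q|E d.
½mv_f² = ½mv₀² + |q|Ed = ½(2.66×10⁻²⁶)(2.75×10⁵)² + (1.602×10⁻¹⁹)(4.24×10⁴)(0.0121) ≈ 1.006×10⁻¹⁵ J + 8.219×10⁻¹⁷ J ≈ 1.088×10⁻¹⁵ J.
v_f = √(2·1.088×10⁻¹⁵/2.66×10⁻²⁶) ≈ 2.86×10⁵ m/s.

v_f ≈ 2.86×10⁵ m/s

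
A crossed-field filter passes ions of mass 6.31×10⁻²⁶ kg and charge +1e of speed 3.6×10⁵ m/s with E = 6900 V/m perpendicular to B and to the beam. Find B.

Balance of forces in the selector: qE = qvB ⇒ B = E/v.
B = 6900/3.6×10⁵ = 0.019 T.

B = 0.019 T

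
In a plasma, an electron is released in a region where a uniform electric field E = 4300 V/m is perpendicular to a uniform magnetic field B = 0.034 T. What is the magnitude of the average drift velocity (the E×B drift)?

The steady drift has the magnetic force balancing the electric force, so v_d = E/B.
v_d = 4300/0.034 = 1.3×10⁵ m/s.

v_d ≈ 1.3×10⁵ m/s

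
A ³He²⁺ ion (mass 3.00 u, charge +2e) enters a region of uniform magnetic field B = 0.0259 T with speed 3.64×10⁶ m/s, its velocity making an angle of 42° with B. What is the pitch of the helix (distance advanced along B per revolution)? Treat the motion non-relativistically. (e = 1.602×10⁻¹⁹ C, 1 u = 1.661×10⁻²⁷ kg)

v∥ = v cosθ = 3.64×10⁶·cos42° ≈ 2.705×10⁶ m/s.
T = 2πm/(|q|B) = 2π(4.983×10⁻²⁷)/((3.204×10⁻¹⁹)(0.0259)) ≈ 3.773×10⁻⁶ s.
pitch = v∥ T = (2.705×10⁶)(3.773×10⁻⁶) ≈ 10.2 m.

p ≈ 10.2 m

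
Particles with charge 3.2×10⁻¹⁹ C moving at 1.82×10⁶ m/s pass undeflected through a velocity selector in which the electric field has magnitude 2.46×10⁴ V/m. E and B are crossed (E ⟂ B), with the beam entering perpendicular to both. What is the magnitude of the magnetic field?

B = 0.0135 T

Balance of forces in the selector: qE = qvB ⇒ B = E/v.
B = 2.46×10⁴/1.82×10⁶ = 0.0135 T.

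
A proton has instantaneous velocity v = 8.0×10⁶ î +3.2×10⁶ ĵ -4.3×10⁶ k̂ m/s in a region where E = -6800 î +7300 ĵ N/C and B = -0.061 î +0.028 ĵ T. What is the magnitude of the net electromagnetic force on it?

v×B = (1.20×10⁵, 2.62×10⁵, 4.19×10⁵) N/C.
E + v×B = (1.14×10⁵, 2.70×10⁵, 4.19×10⁵) N/C.
F = q(E + v×B) = (1.602×10⁻¹⁹ C)·(1.14×10⁵, 2.70×10⁵, 4.19×10⁵) = (1.82×10⁻¹⁴, 4.32×10⁻¹⁴, 6.72×10⁻¹⁴) N.
|F| = 8.19×10⁻¹⁴ N.

|F| ≈ 8.19×10⁻¹⁴ N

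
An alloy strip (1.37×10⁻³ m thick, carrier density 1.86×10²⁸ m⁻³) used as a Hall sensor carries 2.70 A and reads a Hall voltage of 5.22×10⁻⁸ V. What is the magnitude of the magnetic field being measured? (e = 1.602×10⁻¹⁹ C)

B ≈ 0.0789 T

From V_H = IB/(n e t), B = V_H n e t / I.
B = (5.22×10⁻⁸)(1.86×10²⁸)(1.602×10⁻¹⁹)(1.37×10⁻³)/2.70 ≈ 0.0789 T.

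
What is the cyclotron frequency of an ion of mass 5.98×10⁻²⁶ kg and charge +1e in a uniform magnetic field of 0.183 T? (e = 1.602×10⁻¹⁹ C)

f ≈ 7.80×10⁴ Hz

f = |q|B/(2πm).
f = (1.602×10⁻¹⁹)(0.183)/(2π·5.98×10⁻²⁶) ≈ 7.80×10⁴ Hz.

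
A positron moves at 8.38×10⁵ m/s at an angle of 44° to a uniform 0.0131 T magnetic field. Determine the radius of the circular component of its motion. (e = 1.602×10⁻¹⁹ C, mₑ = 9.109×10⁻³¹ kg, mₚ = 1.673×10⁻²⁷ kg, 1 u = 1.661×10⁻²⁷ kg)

r ≈ 2.53×10⁻⁴ m

v⊥ = v sinθ = 8.38×10⁵·sin44° ≈ 5.821×10⁵ m/s.
r = m v⊥/(|q|B) = (9.109×10⁻³¹)(5.821×10⁵)/((1.602×10⁻¹⁹)(0.0131)) ≈ 2.53×10⁻⁴ m.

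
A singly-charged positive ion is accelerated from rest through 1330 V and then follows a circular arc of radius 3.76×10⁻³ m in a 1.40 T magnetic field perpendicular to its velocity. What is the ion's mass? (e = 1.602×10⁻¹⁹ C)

m ≈ 1.67×10⁻²⁷ kg

Combine |q|V = ½mv² and r = mv/(|q|B): eliminate v to get m = qB²r²/(2V).
m = (1.602×10⁻¹⁹)(1.40)²(3.76×10⁻³)²/(2·1330) ≈ 1.67×10⁻²⁷ kg.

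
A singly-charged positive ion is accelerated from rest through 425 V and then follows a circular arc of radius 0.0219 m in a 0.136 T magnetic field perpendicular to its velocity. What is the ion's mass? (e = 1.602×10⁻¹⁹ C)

Combine |q|V = ½mv² and r = mv/(|q|B): eliminate v to get m = qB²r²/(2V).
m = (1.602×10⁻¹⁹)(0.136)²(0.0219)²/(2·425) ≈ 1.67×10⁻²⁷ kg.

m ≈ 1.67×10⁻²⁷ kg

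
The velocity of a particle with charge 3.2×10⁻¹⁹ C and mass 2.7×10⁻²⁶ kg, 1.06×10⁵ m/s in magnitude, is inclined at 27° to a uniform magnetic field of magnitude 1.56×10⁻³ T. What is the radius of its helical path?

r ≈ 2.60 m

v⊥ = v sinθ = 1.06×10⁵·sin27° ≈ 4.812×10⁴ m/s.
r = m v⊥/(|q|B) = (2.7×10⁻²⁶)(4.812×10⁴)/((3.2×10⁻¹⁹)(1.56×10⁻³)) ≈ 2.60 m.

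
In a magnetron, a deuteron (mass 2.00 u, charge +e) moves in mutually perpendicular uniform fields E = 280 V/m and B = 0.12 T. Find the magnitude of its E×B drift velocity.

The E×B drift speed is v_d = E/B.
v_d = 280/0.12 = 2300 m/s.

v_d ≈ 2300 m/s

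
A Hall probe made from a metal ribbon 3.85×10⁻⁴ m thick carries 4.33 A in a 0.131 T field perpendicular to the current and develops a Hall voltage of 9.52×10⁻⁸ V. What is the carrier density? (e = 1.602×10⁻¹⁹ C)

From V_H = IB/(n e t), n = IB/(V_H e t).
n = (4.33)(0.131)/((9.52×10⁻⁸)(1.602×10⁻¹⁹)(3.85×10⁻⁴)) ≈ 9.66×10²⁸ m⁻³.

n ≈ 9.66×10²⁸ m⁻³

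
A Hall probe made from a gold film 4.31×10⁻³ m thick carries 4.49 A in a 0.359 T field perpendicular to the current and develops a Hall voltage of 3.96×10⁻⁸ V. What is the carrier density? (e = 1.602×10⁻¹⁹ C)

n ≈ 5.90×10²⁸ m⁻³

From V_H = IB/(n e t), n = IB/(V_H e t).
n = (4.49)(0.359)/((3.96×10⁻⁸)(1.602×10⁻¹⁹)(4.31×10⁻³)) ≈ 5.90×10²⁸ m⁻³.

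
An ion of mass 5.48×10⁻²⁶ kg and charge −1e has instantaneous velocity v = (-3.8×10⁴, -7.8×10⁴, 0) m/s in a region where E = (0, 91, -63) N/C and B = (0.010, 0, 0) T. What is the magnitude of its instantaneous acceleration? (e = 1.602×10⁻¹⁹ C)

v×B = (0, 0, 780) N/C.
E + v×B = (0, 91.0, 717) N/C.
F = q(E + v×B) = (−1.602×10⁻¹⁹ C)·(0, 91.0, 717) = (0, -1.46×10⁻¹⁷, -1.15×10⁻¹⁶) N.
|a| = |F|/m = 1.158×10⁻¹⁶/5.48×10⁻²⁶ ≈ 2.11×10⁹ m/s².

|a| ≈ 2.11×10⁹ m/s²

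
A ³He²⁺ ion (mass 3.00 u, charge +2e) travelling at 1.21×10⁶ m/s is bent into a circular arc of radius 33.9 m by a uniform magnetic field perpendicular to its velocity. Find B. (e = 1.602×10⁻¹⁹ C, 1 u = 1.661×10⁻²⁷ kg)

From |q|vB = mv²/r, B = mv/(|q|r).
B = (4.983×10⁻²⁷)(1.21×10⁶)/((3.204×10⁻¹⁹)(33.9)) ≈ 5.55×10⁻⁴ T.

B ≈ 5.55×10⁻⁴ T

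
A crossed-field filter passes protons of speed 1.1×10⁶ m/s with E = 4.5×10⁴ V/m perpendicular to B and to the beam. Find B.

B = 0.041 T

Balance of forces in the selector: qE = qvB ⇒ B = E/v.
B = 4.5×10⁴/1.1×10⁶ = 0.041 T.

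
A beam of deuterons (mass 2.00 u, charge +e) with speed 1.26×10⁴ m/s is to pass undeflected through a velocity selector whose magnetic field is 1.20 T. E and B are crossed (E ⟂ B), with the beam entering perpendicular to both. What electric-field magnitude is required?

For straight-line motion qE = qvB, so E = vB.
E = 1.26×10⁴ × 1.20 = 1.51×10⁴ V/m.

E = 1.51×10⁴ V/m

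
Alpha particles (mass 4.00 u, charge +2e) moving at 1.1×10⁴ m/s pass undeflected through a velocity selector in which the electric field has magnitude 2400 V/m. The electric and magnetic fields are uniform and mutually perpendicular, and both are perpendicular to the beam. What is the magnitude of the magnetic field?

B = 0.22 T

Balance of forces in the selector: qE = qvB ⇒ B = E/v.
B = 2400/1.1×10⁴ = 0.22 T.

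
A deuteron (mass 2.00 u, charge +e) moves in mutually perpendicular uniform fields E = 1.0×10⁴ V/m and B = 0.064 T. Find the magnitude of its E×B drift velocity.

v_d ≈ 1.6×10⁵ m/s

The E×B drift speed is v_d = E/B.
v_d = 1.0×10⁴/0.064 = 1.6×10⁵ m/s.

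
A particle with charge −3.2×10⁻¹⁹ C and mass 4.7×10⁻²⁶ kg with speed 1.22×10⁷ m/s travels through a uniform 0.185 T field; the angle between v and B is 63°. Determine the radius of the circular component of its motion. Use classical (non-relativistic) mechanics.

r ≈ 8.63 m

v⊥ = v sinθ = 1.22×10⁷·sin63° ≈ 1.087×10⁷ m/s.
r = m v⊥/(|q|B) = (4.7×10⁻²⁶)(1.087×10⁷)/((3.2×10⁻¹⁹)(0.185)) ≈ 8.63 m.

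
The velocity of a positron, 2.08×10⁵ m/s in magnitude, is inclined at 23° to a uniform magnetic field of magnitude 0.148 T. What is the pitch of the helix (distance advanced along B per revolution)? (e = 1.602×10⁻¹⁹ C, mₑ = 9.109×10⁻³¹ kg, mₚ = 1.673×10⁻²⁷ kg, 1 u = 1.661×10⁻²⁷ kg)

v∥ = v cosθ = 2.08×10⁵·cos23° ≈ 1.915×10⁵ m/s.
T = 2πm/(|q|B) = 2π(9.109×10⁻³¹)/((1.602×10⁻¹⁹)(0.148)) ≈ 2.414×10⁻¹⁰ s.
pitch = v∥ T = (1.915×10⁵)(2.414×10⁻¹⁰) ≈ 4.62×10⁻⁵ m.

p ≈ 4.62×10⁻⁵ m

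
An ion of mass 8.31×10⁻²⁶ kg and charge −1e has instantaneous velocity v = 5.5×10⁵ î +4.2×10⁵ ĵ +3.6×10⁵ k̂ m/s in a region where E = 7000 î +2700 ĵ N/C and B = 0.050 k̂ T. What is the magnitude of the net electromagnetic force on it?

v×B = (2.10×10⁴, -2.75×10⁴, 0) N/C.
E + v×B = (2.80×10⁴, -2.48×10⁴, 0) N/C.
F = q(E + v×B) = (−1.602×10⁻¹⁹ C)·(2.80×10⁴, -2.48×10⁴, 0) = (-4.49×10⁻¹⁵, 3.97×10⁻¹⁵, 0) N.
|F| = 5.99×10⁻¹⁵ N.

|F| ≈ 5.99×10⁻¹⁵ N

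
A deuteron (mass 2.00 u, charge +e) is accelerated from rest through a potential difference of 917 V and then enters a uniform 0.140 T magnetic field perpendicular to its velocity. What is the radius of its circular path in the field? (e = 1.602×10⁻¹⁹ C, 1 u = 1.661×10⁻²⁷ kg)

Acceleration: |q|V = ½mv² ⇒ v = √(2|q|V/m) = √(2·1.602×10⁻¹⁹·917/3.322×10⁻²⁷) ≈ 2.974×10⁵ m/s.
In the field: r = mv/(|q|B) = (3.322×10⁻²⁷)(2.974×10⁵)/((1.602×10⁻¹⁹)(0.140)) ≈ 0.0440 m.

r ≈ 0.0440 m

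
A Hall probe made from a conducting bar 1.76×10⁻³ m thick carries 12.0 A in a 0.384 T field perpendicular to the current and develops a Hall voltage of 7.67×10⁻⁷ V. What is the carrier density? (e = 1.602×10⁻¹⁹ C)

From V_H = IB/(n e t), n = IB/(V_H e t).
n = (12.0)(0.384)/((7.67×10⁻⁷)(1.602×10⁻¹⁹)(1.76×10⁻³)) ≈ 2.13×10²⁸ m⁻³.

n ≈ 2.13×10²⁸ m⁻³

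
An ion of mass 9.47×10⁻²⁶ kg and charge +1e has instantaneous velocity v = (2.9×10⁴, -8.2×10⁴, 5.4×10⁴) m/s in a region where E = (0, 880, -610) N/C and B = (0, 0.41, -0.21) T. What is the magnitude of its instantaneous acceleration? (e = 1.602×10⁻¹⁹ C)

v×B = (-4920, 6090, 1.19×10⁴) N/C.
E + v×B = (-4920, 6970, 1.13×10⁴) N/C.
F = q(E + v×B) = (1.602×10⁻¹⁹ C)·(-4920, 6970, 1.13×10⁴) = (-7.88×10⁻¹⁶, 1.12×10⁻¹⁵, 1.81×10⁻¹⁵) N.
|a| = |F|/m = 2.266×10⁻¹⁵/9.47×10⁻²⁶ ≈ 2.39×10¹⁰ m/s².

|a| ≈ 2.39×10¹⁰ m/s²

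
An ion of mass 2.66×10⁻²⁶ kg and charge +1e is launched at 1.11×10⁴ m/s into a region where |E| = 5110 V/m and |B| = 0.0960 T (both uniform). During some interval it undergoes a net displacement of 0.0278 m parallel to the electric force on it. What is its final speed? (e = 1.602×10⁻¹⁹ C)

B does no work; ΔKE = |q|E d.
½mv_f² = ½mv₀² + |q|Ed = ½(2.66×10⁻²⁶)(1.11×10⁴)² + (1.602×10⁻¹⁹)(5110)(0.0278) ≈ 1.639×10⁻¹⁸ J + 2.276×10⁻¹⁷ J ≈ 2.440×10⁻¹⁷ J.
v_f = √(2·2.440×10⁻¹⁷/2.66×10⁻²⁶) ≈ 4.28×10⁴ m/s.

v_f ≈ 4.28×10⁴ m/s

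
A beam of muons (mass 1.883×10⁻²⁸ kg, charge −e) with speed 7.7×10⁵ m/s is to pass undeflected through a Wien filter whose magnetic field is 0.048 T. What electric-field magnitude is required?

E = 3.7×10⁴ V/m

For straight-line motion qE = qvB, so E = vB.
E = 7.7×10⁵ × 0.048 = 3.7×10⁴ V/m.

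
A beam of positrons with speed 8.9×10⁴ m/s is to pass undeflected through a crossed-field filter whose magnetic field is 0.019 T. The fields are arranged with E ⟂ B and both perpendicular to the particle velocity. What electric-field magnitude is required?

E = 1700 V/m

For straight-line motion qE = qvB, so E = vB.
E = 8.9×10⁴ × 0.019 = 1700 V/m.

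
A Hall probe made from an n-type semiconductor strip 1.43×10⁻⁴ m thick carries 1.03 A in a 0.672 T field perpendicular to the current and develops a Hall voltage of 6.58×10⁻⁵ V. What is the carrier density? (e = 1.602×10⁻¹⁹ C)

From V_H = IB/(n e t), n = IB/(V_H e t).
n = (1.03)(0.672)/((6.58×10⁻⁵)(1.602×10⁻¹⁹)(1.43×10⁻⁴)) ≈ 4.59×10²⁶ m⁻³.

n ≈ 4.59×10²⁶ m⁻³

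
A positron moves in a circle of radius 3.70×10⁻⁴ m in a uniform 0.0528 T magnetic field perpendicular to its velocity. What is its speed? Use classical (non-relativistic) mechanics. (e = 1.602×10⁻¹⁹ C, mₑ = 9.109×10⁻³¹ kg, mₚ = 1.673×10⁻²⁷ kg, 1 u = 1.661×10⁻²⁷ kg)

From |q|vB = mv²/r, v = |q|Br/m.
v = (1.602×10⁻¹⁹)(0.0528)(3.70×10⁻⁴)/9.109×10⁻³¹ ≈ 3.44×10⁶ m/s.

v ≈ 3.44×10⁶ m/s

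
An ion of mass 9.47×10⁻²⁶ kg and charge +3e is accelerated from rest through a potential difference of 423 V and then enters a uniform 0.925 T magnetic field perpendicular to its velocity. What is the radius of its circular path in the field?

r ≈ 0.0140 m

Acceleration: |q|V = ½mv² ⇒ v = √(2|q|V/m) = √(2·4.806×10⁻¹⁹·423/9.47×10⁻²⁶) ≈ 6.552×10⁴ m/s.
In the field: r = mv/(|q|B) = (9.47×10⁻²⁶)(6.552×10⁴)/((4.806×10⁻¹⁹)(0.925)) ≈ 0.0140 m.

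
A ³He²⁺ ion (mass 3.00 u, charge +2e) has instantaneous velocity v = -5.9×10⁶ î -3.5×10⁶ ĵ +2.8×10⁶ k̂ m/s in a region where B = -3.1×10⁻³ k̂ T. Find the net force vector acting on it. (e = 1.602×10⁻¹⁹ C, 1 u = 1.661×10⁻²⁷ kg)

F ≈ (3.48×10⁻¹⁵, -5.86×10⁻¹⁵, 0) N

v×B = (1.08×10⁴, -1.83×10⁴, 0) N/C.
F = q v×B = (3.204×10⁻¹⁹ C)·(1.08×10⁴, -1.83×10⁴, 0) = (3.48×10⁻¹⁵, -5.86×10⁻¹⁵, 0) N.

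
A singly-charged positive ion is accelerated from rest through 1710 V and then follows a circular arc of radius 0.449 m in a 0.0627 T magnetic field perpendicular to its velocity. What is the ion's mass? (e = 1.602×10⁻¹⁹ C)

Combine |q|V = ½mv² and r = mv/(|q|B): eliminate v to get m = qB²r²/(2V).
m = (1.602×10⁻¹⁹)(0.0627)²(0.449)²/(2·1710) ≈ 3.71×10⁻²⁶ kg.

m ≈ 3.71×10⁻²⁶ kg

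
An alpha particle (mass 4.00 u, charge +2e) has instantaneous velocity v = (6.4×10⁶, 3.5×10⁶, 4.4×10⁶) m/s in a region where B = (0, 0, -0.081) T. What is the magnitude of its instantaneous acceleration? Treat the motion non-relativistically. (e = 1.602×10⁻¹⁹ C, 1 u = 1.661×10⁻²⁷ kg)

v×B = (-2.84×10⁵, 5.18×10⁵, 0) N/C.
F = q v×B = (3.204×10⁻¹⁹ C)·(-2.84×10⁵, 5.18×10⁵, 0) = (-9.08×10⁻¹⁴, 1.66×10⁻¹³, 0) N.
|a| = |F|/m = 1.893×10⁻¹³/6.644×10⁻²⁷ ≈ 2.85×10¹³ m/s².

|a| ≈ 2.85×10¹³ m/s²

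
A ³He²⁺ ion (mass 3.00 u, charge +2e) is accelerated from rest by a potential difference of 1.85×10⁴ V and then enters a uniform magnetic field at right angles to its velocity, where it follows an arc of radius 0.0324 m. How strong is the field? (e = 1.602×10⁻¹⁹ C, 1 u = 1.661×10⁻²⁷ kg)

B ≈ 0.740 T

v = √(2|q|V/m) = √(2·3.204×10⁻¹⁹·1.85×10⁴/4.983×10⁻²⁷) ≈ 1.542×10⁶ m/s.
B = mv/(|q|r) = (4.983×10⁻²⁷)(1.542×10⁶)/((3.204×10⁻¹⁹)(0.0324)) ≈ 0.740 T.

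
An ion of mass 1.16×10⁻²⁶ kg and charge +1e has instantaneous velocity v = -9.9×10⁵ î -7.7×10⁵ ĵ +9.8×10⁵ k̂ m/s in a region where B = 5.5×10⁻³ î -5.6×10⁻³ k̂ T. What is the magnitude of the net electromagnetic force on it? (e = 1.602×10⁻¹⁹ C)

|F| ≈ 9.69×10⁻¹⁶ N

v×B = (4310, -154, 4240) N/C.
F = q v×B = (1.602×10⁻¹⁹ C)·(4310, -154, 4240) = (6.91×10⁻¹⁶, -2.47×10⁻¹⁷, 6.78×10⁻¹⁶) N.
|F| = 9.69×10⁻¹⁶ N.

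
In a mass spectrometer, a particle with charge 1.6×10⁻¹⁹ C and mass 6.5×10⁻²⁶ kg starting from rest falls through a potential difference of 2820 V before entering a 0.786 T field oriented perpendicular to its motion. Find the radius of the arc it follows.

Acceleration: |q|V = ½mv² ⇒ v = √(2|q|V/m) = √(2·1.6×10⁻¹⁹·2820/6.5×10⁻²⁶) ≈ 1.178×10⁵ m/s.
In the field: r = mv/(|q|B) = (6.5×10⁻²⁶)(1.178×10⁵)/((1.6×10⁻¹⁹)(0.786)) ≈ 0.0609 m.

r ≈ 0.0609 m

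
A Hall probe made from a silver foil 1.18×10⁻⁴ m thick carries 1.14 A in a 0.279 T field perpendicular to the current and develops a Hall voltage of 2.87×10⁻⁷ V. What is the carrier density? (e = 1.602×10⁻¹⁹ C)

From V_H = IB/(n e t), n = IB/(V_H e t).
n = (1.14)(0.279)/((2.87×10⁻⁷)(1.602×10⁻¹⁹)(1.18×10⁻⁴)) ≈ 5.86×10²⁸ m⁻³.

n ≈ 5.86×10²⁸ m⁻³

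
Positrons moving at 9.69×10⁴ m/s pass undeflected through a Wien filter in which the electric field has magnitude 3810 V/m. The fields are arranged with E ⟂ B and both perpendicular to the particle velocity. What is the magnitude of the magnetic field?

B = 0.0393 T

Balance of forces in the selector: qE = qvB ⇒ B = E/v.
B = 3810/9.69×10⁴ = 0.0393 T.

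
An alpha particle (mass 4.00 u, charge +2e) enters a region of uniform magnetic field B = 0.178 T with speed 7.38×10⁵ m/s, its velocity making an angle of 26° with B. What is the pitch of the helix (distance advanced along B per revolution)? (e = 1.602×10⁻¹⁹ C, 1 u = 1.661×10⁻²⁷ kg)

p ≈ 0.486 m

v∥ = v cosθ = 7.38×10⁵·cos26° ≈ 6.633×10⁵ m/s.
T = 2πm/(|q|B) = 2π(6.644×10⁻²⁷)/((3.204×10⁻¹⁹)(0.178)) ≈ 7.320×10⁻⁷ s.
pitch = v∥ T = (6.633×10⁵)(7.320×10⁻⁷) ≈ 0.486 m.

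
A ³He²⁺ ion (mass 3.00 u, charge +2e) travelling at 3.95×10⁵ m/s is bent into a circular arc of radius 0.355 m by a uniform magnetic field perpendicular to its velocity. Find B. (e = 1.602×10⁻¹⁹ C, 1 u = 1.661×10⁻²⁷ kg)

From |q|vB = mv²/r, B = mv/(|q|r).
B = (4.983×10⁻²⁷)(3.95×10⁵)/((3.204×10⁻¹⁹)(0.355)) ≈ 0.0173 T.

B ≈ 0.0173 T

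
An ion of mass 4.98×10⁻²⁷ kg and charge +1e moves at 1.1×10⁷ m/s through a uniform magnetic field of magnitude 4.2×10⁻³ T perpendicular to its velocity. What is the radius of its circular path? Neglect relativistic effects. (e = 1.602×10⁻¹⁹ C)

The magnetic force provides the centripetal force: |q|vB = mv²/r.
r = mv/(|q|B) = (4.98×10⁻²⁷)(1.1×10⁷)/((1.602×10⁻¹⁹)(4.2×10⁻³)) ≈ 81 m.

r ≈ 81 m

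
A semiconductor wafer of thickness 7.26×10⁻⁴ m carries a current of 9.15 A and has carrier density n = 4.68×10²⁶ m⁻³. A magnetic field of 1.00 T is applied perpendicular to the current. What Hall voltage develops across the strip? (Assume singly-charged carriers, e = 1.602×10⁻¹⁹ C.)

V_H ≈ 1.68×10⁻⁴ V

V_H = IB/(n e t).
V_H = (9.15)(1.00)/((4.68×10²⁶)(1.602×10⁻¹⁹)(7.26×10⁻⁴)) ≈ 1.68×10⁻⁴ V.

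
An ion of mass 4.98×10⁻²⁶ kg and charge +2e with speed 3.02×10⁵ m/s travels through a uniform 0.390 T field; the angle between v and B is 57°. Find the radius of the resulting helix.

r ≈ 0.101 m

v⊥ = v sinθ = 3.02×10⁵·sin57° ≈ 2.533×10⁵ m/s.
r = m v⊥/(|q|B) = (4.98×10⁻²⁶)(2.533×10⁵)/((3.204×10⁻¹⁹)(0.390)) ≈ 0.101 m.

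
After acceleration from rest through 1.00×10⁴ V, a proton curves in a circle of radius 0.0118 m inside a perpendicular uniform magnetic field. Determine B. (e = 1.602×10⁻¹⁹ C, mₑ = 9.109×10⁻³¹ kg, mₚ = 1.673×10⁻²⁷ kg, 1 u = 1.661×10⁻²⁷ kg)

v = √(2|q|V/m) = √(2·1.602×10⁻¹⁹·1.00×10⁴/1.673×10⁻²⁷) ≈ 1.384×10⁶ m/s.
B = mv/(|q|r) = (1.673×10⁻²⁷)(1.384×10⁶)/((1.602×10⁻¹⁹)(0.0118)) ≈ 1.22 T.

B ≈ 1.22 T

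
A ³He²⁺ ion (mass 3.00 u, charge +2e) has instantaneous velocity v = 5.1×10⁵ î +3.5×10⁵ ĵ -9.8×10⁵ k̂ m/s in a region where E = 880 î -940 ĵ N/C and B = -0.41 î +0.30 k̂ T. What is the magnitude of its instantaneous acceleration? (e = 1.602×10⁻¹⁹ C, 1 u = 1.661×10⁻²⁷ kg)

|a| ≈ 1.96×10¹³ m/s²

v×B = (1.05×10⁵, 2.49×10⁵, 1.44×10⁵) N/C.
E + v×B = (1.06×10⁵, 2.48×10⁵, 1.44×10⁵) N/C.
F = q(E + v×B) = (3.204×10⁻¹⁹ C)·(1.06×10⁵, 2.48×10⁵, 1.44×10⁵) = (3.39×10⁻¹⁴, 7.94×10⁻¹⁴, 4.60×10⁻¹⁴) N.
|a| = |F|/m = 9.783×10⁻¹⁴/4.983×10⁻²⁷ ≈ 1.96×10¹³ m/s².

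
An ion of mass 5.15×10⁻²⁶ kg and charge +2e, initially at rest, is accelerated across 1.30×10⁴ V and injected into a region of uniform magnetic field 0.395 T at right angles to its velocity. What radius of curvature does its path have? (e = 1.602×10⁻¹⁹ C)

Acceleration: |q|V = ½mv² ⇒ v = √(2|q|V/m) = √(2·3.204×10⁻¹⁹·1.30×10⁴/5.15×10⁻²⁶) ≈ 4.022×10⁵ m/s.
In the field: r = mv/(|q|B) = (5.15×10⁻²⁶)(4.022×10⁵)/((3.204×10⁻¹⁹)(0.395)) ≈ 0.164 m.

r ≈ 0.164 m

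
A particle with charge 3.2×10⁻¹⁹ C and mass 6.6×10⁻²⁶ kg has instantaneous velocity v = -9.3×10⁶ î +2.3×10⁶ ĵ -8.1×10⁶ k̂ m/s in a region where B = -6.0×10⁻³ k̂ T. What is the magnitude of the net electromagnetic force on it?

|F| ≈ 1.84×10⁻¹⁴ N

v×B = (-1.38×10⁴, -5.58×10⁴, 0) N/C.
F = q v×B = (3.2×10⁻¹⁹ C)·(-1.38×10⁴, -5.58×10⁴, 0) = (-4.42×10⁻¹⁵, -1.79×10⁻¹⁴, 0) N.
|F| = 1.84×10⁻¹⁴ N.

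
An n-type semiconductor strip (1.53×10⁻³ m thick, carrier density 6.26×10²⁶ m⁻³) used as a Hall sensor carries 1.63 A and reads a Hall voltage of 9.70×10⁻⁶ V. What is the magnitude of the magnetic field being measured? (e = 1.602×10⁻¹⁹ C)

From V_H = IB/(n e t), B = V_H n e t / I.
B = (9.70×10⁻⁶)(6.26×10²⁶)(1.602×10⁻¹⁹)(1.53×10⁻³)/1.63 ≈ 0.913 T.

B ≈ 0.913 T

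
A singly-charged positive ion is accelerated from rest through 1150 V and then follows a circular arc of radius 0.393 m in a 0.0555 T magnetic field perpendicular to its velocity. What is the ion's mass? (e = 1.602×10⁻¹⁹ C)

m ≈ 3.31×10⁻²⁶ kg

Combine |q|V = ½mv² and r = mv/(|q|B): eliminate v to get m = qB²r²/(2V).
m = (1.602×10⁻¹⁹)(0.0555)²(0.393)²/(2·1150) ≈ 3.31×10⁻²⁶ kg.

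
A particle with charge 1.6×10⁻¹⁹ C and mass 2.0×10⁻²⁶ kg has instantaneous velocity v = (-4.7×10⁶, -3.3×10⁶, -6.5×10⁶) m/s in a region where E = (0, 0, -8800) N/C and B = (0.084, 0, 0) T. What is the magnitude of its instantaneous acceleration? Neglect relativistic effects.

|a| ≈ 4.87×10¹² m/s²

v×B = (0, -5.46×10⁵, 2.77×10⁵) N/C.
E + v×B = (0, -5.46×10⁵, 2.68×10⁵) N/C.
F = q(E + v×B) = (1.6×10⁻¹⁹ C)·(0, -5.46×10⁵, 2.68×10⁵) = (0, -8.74×10⁻¹⁴, 4.29×10⁻¹⁴) N.
|a| = |F|/m = 9.734×10⁻¹⁴/2.0×10⁻²⁶ ≈ 4.87×10¹² m/s².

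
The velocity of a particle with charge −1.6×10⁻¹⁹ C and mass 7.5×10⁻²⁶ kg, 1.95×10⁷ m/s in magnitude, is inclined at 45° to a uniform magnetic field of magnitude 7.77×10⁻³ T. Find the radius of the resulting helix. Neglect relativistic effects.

r ≈ 832 m

v⊥ = v sinθ = 1.95×10⁷·sin45° ≈ 1.379×10⁷ m/s.
r = m v⊥/(|q|B) = (7.5×10⁻²⁶)(1.379×10⁷)/((1.6×10⁻¹⁹)(7.77×10⁻³)) ≈ 832 m.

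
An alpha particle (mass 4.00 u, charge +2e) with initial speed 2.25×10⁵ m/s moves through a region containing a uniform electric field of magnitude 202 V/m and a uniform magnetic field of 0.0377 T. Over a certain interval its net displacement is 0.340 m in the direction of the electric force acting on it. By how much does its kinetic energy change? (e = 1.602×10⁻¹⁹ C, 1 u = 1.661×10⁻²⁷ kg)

ΔKE ≈ 2.20×10⁻¹⁷ J

The magnetic force is always ⟂ v and does no work; only the electric force changes KE.
ΔKE = F_E · d = |q|E d = (3.204×10⁻¹⁹)(202)(0.340) ≈ 2.20×10⁻¹⁷ J.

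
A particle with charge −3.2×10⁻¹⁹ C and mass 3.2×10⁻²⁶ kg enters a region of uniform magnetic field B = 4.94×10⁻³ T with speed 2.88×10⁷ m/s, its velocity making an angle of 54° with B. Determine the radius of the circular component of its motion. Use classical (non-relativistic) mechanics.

v⊥ = v sinθ = 2.88×10⁷·sin54° ≈ 2.330×10⁷ m/s.
r = m v⊥/(|q|B) = (3.2×10⁻²⁶)(2.330×10⁷)/((3.2×10⁻¹⁹)(4.94×10⁻³)) ≈ 472 m.

r ≈ 472 m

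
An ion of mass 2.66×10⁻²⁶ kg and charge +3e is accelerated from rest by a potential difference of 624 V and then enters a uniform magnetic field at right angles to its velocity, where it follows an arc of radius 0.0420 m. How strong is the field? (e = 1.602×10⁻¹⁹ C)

v = √(2|q|V/m) = √(2·4.806×10⁻¹⁹·624/2.66×10⁻²⁶) ≈ 1.502×10⁵ m/s.
B = mv/(|q|r) = (2.66×10⁻²⁶)(1.502×10⁵)/((4.806×10⁻¹⁹)(0.0420)) ≈ 0.198 T.

B ≈ 0.198 T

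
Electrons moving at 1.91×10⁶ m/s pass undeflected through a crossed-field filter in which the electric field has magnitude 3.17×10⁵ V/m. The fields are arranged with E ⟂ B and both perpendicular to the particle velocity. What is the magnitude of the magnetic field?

B = 0.166 T

Balance of forces in the selector: qE = qvB ⇒ B = E/v.
B = 3.17×10⁵/1.91×10⁶ = 0.166 T.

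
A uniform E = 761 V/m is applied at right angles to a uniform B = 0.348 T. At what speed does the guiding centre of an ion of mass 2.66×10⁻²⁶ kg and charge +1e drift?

The steady drift has the magnetic force balancing the electric force, so v_d = E/B.
v_d = 761/0.348 = 2190 m/s.

v_d ≈ 2190 m/s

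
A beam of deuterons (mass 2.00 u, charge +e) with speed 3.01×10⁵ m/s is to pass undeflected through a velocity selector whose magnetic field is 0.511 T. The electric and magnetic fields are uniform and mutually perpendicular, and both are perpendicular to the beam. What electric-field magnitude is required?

For straight-line motion qE = qvB, so E = vB.
E = 3.01×10⁵ × 0.511 = 1.54×10⁵ V/m.

E = 1.54×10⁵ V/m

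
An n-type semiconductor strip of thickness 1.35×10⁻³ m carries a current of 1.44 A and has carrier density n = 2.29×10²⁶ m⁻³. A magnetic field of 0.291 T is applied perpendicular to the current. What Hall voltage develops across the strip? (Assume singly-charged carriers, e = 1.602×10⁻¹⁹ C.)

V_H ≈ 8.46×10⁻⁶ V

V_H = IB/(n e t).
V_H = (1.44)(0.291)/((2.29×10²⁶)(1.602×10⁻¹⁹)(1.35×10⁻³)) ≈ 8.46×10⁻⁶ V.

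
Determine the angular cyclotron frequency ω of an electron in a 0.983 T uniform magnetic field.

ω = |q|B/m.
ω = (1.602×10⁻¹⁹)(0.983)/9.109×10⁻³¹ ≈ 1.73×10¹¹ rad/s.

ω ≈ 1.73×10¹¹ rad/s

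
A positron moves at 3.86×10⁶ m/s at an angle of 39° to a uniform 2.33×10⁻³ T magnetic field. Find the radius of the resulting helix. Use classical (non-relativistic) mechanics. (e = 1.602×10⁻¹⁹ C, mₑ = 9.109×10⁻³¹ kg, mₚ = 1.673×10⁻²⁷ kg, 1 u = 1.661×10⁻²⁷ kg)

v⊥ = v sinθ = 3.86×10⁶·sin39° ≈ 2.429×10⁶ m/s.
r = m v⊥/(|q|B) = (9.109×10⁻³¹)(2.429×10⁶)/((1.602×10⁻¹⁹)(2.33×10⁻³)) ≈ 5.93×10⁻³ m.

r ≈ 5.93×10⁻³ m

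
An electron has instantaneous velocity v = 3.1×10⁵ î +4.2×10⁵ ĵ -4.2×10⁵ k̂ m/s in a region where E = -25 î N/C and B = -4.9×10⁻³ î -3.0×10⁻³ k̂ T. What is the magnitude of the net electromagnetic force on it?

|F| ≈ 6.17×10⁻¹⁶ N

v×B = (-1260, 2990, 2060) N/C.
E + v×B = (-1280, 2990, 2060) N/C.
F = q(E + v×B) = (−1.602×10⁻¹⁹ C)·(-1280, 2990, 2060) = (2.06×10⁻¹⁶, -4.79×10⁻¹⁶, -3.30×10⁻¹⁶) N.
|F| = 6.17×10⁻¹⁶ N.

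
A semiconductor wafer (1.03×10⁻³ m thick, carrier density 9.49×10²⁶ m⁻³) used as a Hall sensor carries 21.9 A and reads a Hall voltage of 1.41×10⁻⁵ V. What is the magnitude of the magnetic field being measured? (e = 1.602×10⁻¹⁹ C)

From V_H = IB/(n e t), B = V_H n e t / I.
B = (1.41×10⁻⁵)(9.49×10²⁶)(1.602×10⁻¹⁹)(1.03×10⁻³)/21.9 ≈ 0.101 T.

B ≈ 0.101 T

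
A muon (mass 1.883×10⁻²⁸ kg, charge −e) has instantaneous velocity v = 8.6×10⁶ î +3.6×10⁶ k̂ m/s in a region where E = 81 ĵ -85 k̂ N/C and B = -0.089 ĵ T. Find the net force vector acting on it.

F ≈ (-5.13×10⁻¹⁴, -1.30×10⁻¹⁷, 1.23×10⁻¹³) N

v×B = (3.20×10⁵, 0, -7.65×10⁵) N/C.
E + v×B = (3.20×10⁵, 81.0, -7.65×10⁵) N/C.
F = q(E + v×B) = (−1.602×10⁻¹⁹ C)·(3.20×10⁵, 81.0, -7.65×10⁵) = (-5.13×10⁻¹⁴, -1.30×10⁻¹⁷, 1.23×10⁻¹³) N.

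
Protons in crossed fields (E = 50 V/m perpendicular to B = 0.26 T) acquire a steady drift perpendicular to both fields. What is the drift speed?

v_d ≈ 190 m/s

In crossed fields the guiding centre drifts at v_d = |E×B|/B² = E/B, independent of charge and mass.
v_d = 50/0.26 = 190 m/s.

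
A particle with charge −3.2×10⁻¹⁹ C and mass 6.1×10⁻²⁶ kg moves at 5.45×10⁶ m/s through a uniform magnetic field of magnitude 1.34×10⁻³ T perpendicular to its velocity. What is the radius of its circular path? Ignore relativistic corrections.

r ≈ 775 m

The magnetic force provides the centripetal force: |q|vB = mv²/r.
r = mv/(|q|B) = (6.1×10⁻²⁶)(5.45×10⁶)/((3.2×10⁻¹⁹)(1.34×10⁻³)) ≈ 775 m.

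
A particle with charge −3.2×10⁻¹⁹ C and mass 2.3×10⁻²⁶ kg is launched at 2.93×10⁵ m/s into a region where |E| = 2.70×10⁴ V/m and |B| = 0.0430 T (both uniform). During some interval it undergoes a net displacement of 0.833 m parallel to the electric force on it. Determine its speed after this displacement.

B does no work; ΔKE = |q|E d.
½mv_f² = ½mv₀² + |q|Ed = ½(2.3×10⁻²⁶)(2.93×10⁵)² + (3.2×10⁻¹⁹)(2.70×10⁴)(0.833) ≈ 9.873×10⁻¹⁶ J + 7.197×10⁻¹⁵ J ≈ 8.184×10⁻¹⁵ J.
v_f = √(2·8.184×10⁻¹⁵/2.3×10⁻²⁶) ≈ 8.44×10⁵ m/s.

v_f ≈ 8.44×10⁵ m/s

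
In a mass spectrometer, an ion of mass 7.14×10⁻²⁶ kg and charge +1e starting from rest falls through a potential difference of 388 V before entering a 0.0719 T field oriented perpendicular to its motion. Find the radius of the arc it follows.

Acceleration: |q|V = ½mv² ⇒ v = √(2|q|V/m) = √(2·1.602×10⁻¹⁹·388/7.14×10⁻²⁶) ≈ 4.173×10⁴ m/s.
In the field: r = mv/(|q|B) = (7.14×10⁻²⁶)(4.173×10⁴)/((1.602×10⁻¹⁹)(0.0719)) ≈ 0.259 m.

r ≈ 0.259 m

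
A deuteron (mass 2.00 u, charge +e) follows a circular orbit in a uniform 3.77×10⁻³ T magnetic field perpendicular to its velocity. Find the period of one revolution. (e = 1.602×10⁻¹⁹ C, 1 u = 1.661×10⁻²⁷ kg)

The cyclotron period depends only on m, q, B: T = 2πm/(|q|B).
T = 2π(3.322×10⁻²⁷)/((1.602×10⁻¹⁹)(3.77×10⁻³)) ≈ 3.46×10⁻⁵ s.

T ≈ 3.46×10⁻⁵ s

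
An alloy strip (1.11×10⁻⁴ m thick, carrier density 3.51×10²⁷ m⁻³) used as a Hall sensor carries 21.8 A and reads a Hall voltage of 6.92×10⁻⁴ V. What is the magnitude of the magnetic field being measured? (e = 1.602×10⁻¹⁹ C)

From V_H = IB/(n e t), B = V_H n e t / I.
B = (6.92×10⁻⁴)(3.51×10²⁷)(1.602×10⁻¹⁹)(1.11×10⁻⁴)/21.8 ≈ 1.98 T.

B ≈ 1.98 T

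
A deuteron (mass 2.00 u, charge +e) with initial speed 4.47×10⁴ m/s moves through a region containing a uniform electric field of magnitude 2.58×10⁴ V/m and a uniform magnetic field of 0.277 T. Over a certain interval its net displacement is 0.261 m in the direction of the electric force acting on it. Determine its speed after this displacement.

v_f ≈ 8.07×10⁵ m/s

B does no work; ΔKE = |q|E d.
½mv_f² = ½mv₀² + |q|Ed = ½(3.322×10⁻²⁷)(4.47×10⁴)² + (1.602×10⁻¹⁹)(2.58×10⁴)(0.261) ≈ 3.319×10⁻¹⁸ J + 1.079×10⁻¹⁵ J ≈ 1.082×10⁻¹⁵ J.
v_f = √(2·1.082×10⁻¹⁵/3.322×10⁻²⁷) ≈ 8.07×10⁵ m/s.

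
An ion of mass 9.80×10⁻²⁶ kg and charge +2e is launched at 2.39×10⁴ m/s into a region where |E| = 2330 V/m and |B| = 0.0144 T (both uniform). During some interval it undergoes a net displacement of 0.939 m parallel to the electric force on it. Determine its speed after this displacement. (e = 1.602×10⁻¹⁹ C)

B does no work; ΔKE = |q|E d.
½mv_f² = ½mv₀² + |q|Ed = ½(9.80×10⁻²⁶)(2.39×10⁴)² + (3.204×10⁻¹⁹)(2330)(0.939) ≈ 2.799×10⁻¹⁷ J + 7.010×10⁻¹⁶ J ≈ 7.290×10⁻¹⁶ J.
v_f = √(2·7.290×10⁻¹⁶/9.80×10⁻²⁶) ≈ 1.22×10⁵ m/s.

v_f ≈ 1.22×10⁵ m/s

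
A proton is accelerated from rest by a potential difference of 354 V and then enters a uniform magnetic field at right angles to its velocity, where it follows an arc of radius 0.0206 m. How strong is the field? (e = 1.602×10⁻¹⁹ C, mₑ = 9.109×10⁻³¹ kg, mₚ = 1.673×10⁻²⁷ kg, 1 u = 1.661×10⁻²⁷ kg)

v = √(2|q|V/m) = √(2·1.602×10⁻¹⁹·354/1.673×10⁻²⁷) ≈ 2.604×10⁵ m/s.
B = mv/(|q|r) = (1.673×10⁻²⁷)(2.604×10⁵)/((1.602×10⁻¹⁹)(0.0206)) ≈ 0.132 T.

B ≈ 0.132 T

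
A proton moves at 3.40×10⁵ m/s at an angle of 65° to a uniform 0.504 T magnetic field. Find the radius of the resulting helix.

v⊥ = v sinθ = 3.40×10⁵·sin65° ≈ 3.081×10⁵ m/s.
r = m v⊥/(|q|B) = (1.673×10⁻²⁷)(3.081×10⁵)/((1.602×10⁻¹⁹)(0.504)) ≈ 6.38×10⁻³ m.

r ≈ 6.38×10⁻³ m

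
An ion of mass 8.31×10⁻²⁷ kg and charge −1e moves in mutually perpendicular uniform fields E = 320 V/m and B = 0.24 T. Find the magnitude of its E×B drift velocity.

The E×B drift speed is v_d = E/B.
v_d = 320/0.24 = 1300 m/s.

v_d ≈ 1300 m/s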